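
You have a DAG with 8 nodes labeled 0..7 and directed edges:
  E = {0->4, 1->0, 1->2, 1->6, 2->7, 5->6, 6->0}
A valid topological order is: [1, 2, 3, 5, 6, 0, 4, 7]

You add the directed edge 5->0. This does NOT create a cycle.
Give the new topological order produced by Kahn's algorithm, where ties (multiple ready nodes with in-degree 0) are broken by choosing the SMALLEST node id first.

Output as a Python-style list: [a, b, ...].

Old toposort: [1, 2, 3, 5, 6, 0, 4, 7]
Added edge: 5->0
Position of 5 (3) < position of 0 (5). Old order still valid.
Run Kahn's algorithm (break ties by smallest node id):
  initial in-degrees: [3, 0, 1, 0, 1, 0, 2, 1]
  ready (indeg=0): [1, 3, 5]
  pop 1: indeg[0]->2; indeg[2]->0; indeg[6]->1 | ready=[2, 3, 5] | order so far=[1]
  pop 2: indeg[7]->0 | ready=[3, 5, 7] | order so far=[1, 2]
  pop 3: no out-edges | ready=[5, 7] | order so far=[1, 2, 3]
  pop 5: indeg[0]->1; indeg[6]->0 | ready=[6, 7] | order so far=[1, 2, 3, 5]
  pop 6: indeg[0]->0 | ready=[0, 7] | order so far=[1, 2, 3, 5, 6]
  pop 0: indeg[4]->0 | ready=[4, 7] | order so far=[1, 2, 3, 5, 6, 0]
  pop 4: no out-edges | ready=[7] | order so far=[1, 2, 3, 5, 6, 0, 4]
  pop 7: no out-edges | ready=[] | order so far=[1, 2, 3, 5, 6, 0, 4, 7]
  Result: [1, 2, 3, 5, 6, 0, 4, 7]

Answer: [1, 2, 3, 5, 6, 0, 4, 7]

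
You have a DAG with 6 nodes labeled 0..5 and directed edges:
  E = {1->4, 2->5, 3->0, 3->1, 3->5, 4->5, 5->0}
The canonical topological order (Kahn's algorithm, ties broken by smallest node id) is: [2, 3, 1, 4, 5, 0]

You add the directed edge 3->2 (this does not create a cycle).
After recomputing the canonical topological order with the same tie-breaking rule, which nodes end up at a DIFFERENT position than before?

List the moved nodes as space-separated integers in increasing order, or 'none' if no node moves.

Old toposort: [2, 3, 1, 4, 5, 0]
Added edge 3->2
Recompute Kahn (smallest-id tiebreak):
  initial in-degrees: [2, 1, 1, 0, 1, 3]
  ready (indeg=0): [3]
  pop 3: indeg[0]->1; indeg[1]->0; indeg[2]->0; indeg[5]->2 | ready=[1, 2] | order so far=[3]
  pop 1: indeg[4]->0 | ready=[2, 4] | order so far=[3, 1]
  pop 2: indeg[5]->1 | ready=[4] | order so far=[3, 1, 2]
  pop 4: indeg[5]->0 | ready=[5] | order so far=[3, 1, 2, 4]
  pop 5: indeg[0]->0 | ready=[0] | order so far=[3, 1, 2, 4, 5]
  pop 0: no out-edges | ready=[] | order so far=[3, 1, 2, 4, 5, 0]
New canonical toposort: [3, 1, 2, 4, 5, 0]
Compare positions:
  Node 0: index 5 -> 5 (same)
  Node 1: index 2 -> 1 (moved)
  Node 2: index 0 -> 2 (moved)
  Node 3: index 1 -> 0 (moved)
  Node 4: index 3 -> 3 (same)
  Node 5: index 4 -> 4 (same)
Nodes that changed position: 1 2 3

Answer: 1 2 3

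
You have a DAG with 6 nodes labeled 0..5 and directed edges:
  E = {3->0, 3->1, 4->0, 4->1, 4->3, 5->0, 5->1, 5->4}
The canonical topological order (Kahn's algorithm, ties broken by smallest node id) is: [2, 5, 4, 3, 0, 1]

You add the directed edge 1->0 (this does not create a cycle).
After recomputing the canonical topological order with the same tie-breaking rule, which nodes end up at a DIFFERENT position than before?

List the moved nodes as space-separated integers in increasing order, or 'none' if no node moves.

Answer: 0 1

Derivation:
Old toposort: [2, 5, 4, 3, 0, 1]
Added edge 1->0
Recompute Kahn (smallest-id tiebreak):
  initial in-degrees: [4, 3, 0, 1, 1, 0]
  ready (indeg=0): [2, 5]
  pop 2: no out-edges | ready=[5] | order so far=[2]
  pop 5: indeg[0]->3; indeg[1]->2; indeg[4]->0 | ready=[4] | order so far=[2, 5]
  pop 4: indeg[0]->2; indeg[1]->1; indeg[3]->0 | ready=[3] | order so far=[2, 5, 4]
  pop 3: indeg[0]->1; indeg[1]->0 | ready=[1] | order so far=[2, 5, 4, 3]
  pop 1: indeg[0]->0 | ready=[0] | order so far=[2, 5, 4, 3, 1]
  pop 0: no out-edges | ready=[] | order so far=[2, 5, 4, 3, 1, 0]
New canonical toposort: [2, 5, 4, 3, 1, 0]
Compare positions:
  Node 0: index 4 -> 5 (moved)
  Node 1: index 5 -> 4 (moved)
  Node 2: index 0 -> 0 (same)
  Node 3: index 3 -> 3 (same)
  Node 4: index 2 -> 2 (same)
  Node 5: index 1 -> 1 (same)
Nodes that changed position: 0 1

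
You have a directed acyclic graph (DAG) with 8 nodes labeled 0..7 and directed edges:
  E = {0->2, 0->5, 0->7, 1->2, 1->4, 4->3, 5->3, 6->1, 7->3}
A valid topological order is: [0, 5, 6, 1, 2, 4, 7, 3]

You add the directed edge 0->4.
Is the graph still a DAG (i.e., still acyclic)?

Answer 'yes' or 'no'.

Given toposort: [0, 5, 6, 1, 2, 4, 7, 3]
Position of 0: index 0; position of 4: index 5
New edge 0->4: forward
Forward edge: respects the existing order. Still a DAG, same toposort still valid.
Still a DAG? yes

Answer: yes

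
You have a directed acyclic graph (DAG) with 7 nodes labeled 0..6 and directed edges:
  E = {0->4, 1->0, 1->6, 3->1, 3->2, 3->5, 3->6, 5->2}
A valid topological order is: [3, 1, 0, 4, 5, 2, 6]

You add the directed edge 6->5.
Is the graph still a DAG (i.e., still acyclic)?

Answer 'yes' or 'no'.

Answer: yes

Derivation:
Given toposort: [3, 1, 0, 4, 5, 2, 6]
Position of 6: index 6; position of 5: index 4
New edge 6->5: backward (u after v in old order)
Backward edge: old toposort is now invalid. Check if this creates a cycle.
Does 5 already reach 6? Reachable from 5: [2, 5]. NO -> still a DAG (reorder needed).
Still a DAG? yes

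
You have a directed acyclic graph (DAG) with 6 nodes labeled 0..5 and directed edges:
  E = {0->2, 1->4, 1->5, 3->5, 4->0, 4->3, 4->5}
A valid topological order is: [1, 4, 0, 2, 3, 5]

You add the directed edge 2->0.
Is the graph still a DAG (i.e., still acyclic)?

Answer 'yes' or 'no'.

Given toposort: [1, 4, 0, 2, 3, 5]
Position of 2: index 3; position of 0: index 2
New edge 2->0: backward (u after v in old order)
Backward edge: old toposort is now invalid. Check if this creates a cycle.
Does 0 already reach 2? Reachable from 0: [0, 2]. YES -> cycle!
Still a DAG? no

Answer: no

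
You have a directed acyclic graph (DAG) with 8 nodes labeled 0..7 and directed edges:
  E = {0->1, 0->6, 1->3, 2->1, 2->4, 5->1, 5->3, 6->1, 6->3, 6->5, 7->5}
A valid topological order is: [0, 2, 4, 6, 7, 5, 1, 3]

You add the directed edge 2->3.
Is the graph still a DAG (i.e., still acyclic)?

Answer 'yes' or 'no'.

Answer: yes

Derivation:
Given toposort: [0, 2, 4, 6, 7, 5, 1, 3]
Position of 2: index 1; position of 3: index 7
New edge 2->3: forward
Forward edge: respects the existing order. Still a DAG, same toposort still valid.
Still a DAG? yes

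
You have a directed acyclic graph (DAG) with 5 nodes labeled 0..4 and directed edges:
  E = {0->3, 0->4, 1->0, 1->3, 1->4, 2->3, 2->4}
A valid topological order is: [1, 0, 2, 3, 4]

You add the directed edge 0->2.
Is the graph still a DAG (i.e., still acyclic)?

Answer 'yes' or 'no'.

Given toposort: [1, 0, 2, 3, 4]
Position of 0: index 1; position of 2: index 2
New edge 0->2: forward
Forward edge: respects the existing order. Still a DAG, same toposort still valid.
Still a DAG? yes

Answer: yes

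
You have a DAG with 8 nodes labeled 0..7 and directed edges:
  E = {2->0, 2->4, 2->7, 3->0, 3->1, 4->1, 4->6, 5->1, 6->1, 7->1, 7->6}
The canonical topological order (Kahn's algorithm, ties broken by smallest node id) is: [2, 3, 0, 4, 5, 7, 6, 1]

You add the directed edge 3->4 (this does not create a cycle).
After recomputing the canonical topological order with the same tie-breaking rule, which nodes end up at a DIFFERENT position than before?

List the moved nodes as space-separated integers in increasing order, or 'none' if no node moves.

Answer: none

Derivation:
Old toposort: [2, 3, 0, 4, 5, 7, 6, 1]
Added edge 3->4
Recompute Kahn (smallest-id tiebreak):
  initial in-degrees: [2, 5, 0, 0, 2, 0, 2, 1]
  ready (indeg=0): [2, 3, 5]
  pop 2: indeg[0]->1; indeg[4]->1; indeg[7]->0 | ready=[3, 5, 7] | order so far=[2]
  pop 3: indeg[0]->0; indeg[1]->4; indeg[4]->0 | ready=[0, 4, 5, 7] | order so far=[2, 3]
  pop 0: no out-edges | ready=[4, 5, 7] | order so far=[2, 3, 0]
  pop 4: indeg[1]->3; indeg[6]->1 | ready=[5, 7] | order so far=[2, 3, 0, 4]
  pop 5: indeg[1]->2 | ready=[7] | order so far=[2, 3, 0, 4, 5]
  pop 7: indeg[1]->1; indeg[6]->0 | ready=[6] | order so far=[2, 3, 0, 4, 5, 7]
  pop 6: indeg[1]->0 | ready=[1] | order so far=[2, 3, 0, 4, 5, 7, 6]
  pop 1: no out-edges | ready=[] | order so far=[2, 3, 0, 4, 5, 7, 6, 1]
New canonical toposort: [2, 3, 0, 4, 5, 7, 6, 1]
Compare positions:
  Node 0: index 2 -> 2 (same)
  Node 1: index 7 -> 7 (same)
  Node 2: index 0 -> 0 (same)
  Node 3: index 1 -> 1 (same)
  Node 4: index 3 -> 3 (same)
  Node 5: index 4 -> 4 (same)
  Node 6: index 6 -> 6 (same)
  Node 7: index 5 -> 5 (same)
Nodes that changed position: none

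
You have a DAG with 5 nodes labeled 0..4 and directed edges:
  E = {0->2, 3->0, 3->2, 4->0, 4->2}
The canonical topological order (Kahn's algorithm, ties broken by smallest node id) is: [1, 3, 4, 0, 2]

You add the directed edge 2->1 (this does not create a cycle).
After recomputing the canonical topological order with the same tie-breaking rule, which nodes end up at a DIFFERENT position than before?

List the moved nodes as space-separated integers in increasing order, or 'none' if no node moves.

Old toposort: [1, 3, 4, 0, 2]
Added edge 2->1
Recompute Kahn (smallest-id tiebreak):
  initial in-degrees: [2, 1, 3, 0, 0]
  ready (indeg=0): [3, 4]
  pop 3: indeg[0]->1; indeg[2]->2 | ready=[4] | order so far=[3]
  pop 4: indeg[0]->0; indeg[2]->1 | ready=[0] | order so far=[3, 4]
  pop 0: indeg[2]->0 | ready=[2] | order so far=[3, 4, 0]
  pop 2: indeg[1]->0 | ready=[1] | order so far=[3, 4, 0, 2]
  pop 1: no out-edges | ready=[] | order so far=[3, 4, 0, 2, 1]
New canonical toposort: [3, 4, 0, 2, 1]
Compare positions:
  Node 0: index 3 -> 2 (moved)
  Node 1: index 0 -> 4 (moved)
  Node 2: index 4 -> 3 (moved)
  Node 3: index 1 -> 0 (moved)
  Node 4: index 2 -> 1 (moved)
Nodes that changed position: 0 1 2 3 4

Answer: 0 1 2 3 4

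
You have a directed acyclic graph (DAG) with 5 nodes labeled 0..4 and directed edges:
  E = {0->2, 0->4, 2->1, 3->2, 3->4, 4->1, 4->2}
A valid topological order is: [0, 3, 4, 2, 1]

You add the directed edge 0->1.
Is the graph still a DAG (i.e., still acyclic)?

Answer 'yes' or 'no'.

Answer: yes

Derivation:
Given toposort: [0, 3, 4, 2, 1]
Position of 0: index 0; position of 1: index 4
New edge 0->1: forward
Forward edge: respects the existing order. Still a DAG, same toposort still valid.
Still a DAG? yes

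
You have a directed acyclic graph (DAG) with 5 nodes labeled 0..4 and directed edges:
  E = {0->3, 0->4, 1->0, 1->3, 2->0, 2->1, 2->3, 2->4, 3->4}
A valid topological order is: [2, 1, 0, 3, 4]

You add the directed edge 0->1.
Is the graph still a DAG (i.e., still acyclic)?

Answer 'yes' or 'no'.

Given toposort: [2, 1, 0, 3, 4]
Position of 0: index 2; position of 1: index 1
New edge 0->1: backward (u after v in old order)
Backward edge: old toposort is now invalid. Check if this creates a cycle.
Does 1 already reach 0? Reachable from 1: [0, 1, 3, 4]. YES -> cycle!
Still a DAG? no

Answer: no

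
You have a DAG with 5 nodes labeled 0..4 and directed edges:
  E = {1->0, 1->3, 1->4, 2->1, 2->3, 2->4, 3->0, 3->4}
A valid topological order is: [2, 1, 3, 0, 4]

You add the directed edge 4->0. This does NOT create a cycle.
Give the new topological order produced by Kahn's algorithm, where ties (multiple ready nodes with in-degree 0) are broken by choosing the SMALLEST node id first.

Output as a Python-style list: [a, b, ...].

Answer: [2, 1, 3, 4, 0]

Derivation:
Old toposort: [2, 1, 3, 0, 4]
Added edge: 4->0
Position of 4 (4) > position of 0 (3). Must reorder: 4 must now come before 0.
Run Kahn's algorithm (break ties by smallest node id):
  initial in-degrees: [3, 1, 0, 2, 3]
  ready (indeg=0): [2]
  pop 2: indeg[1]->0; indeg[3]->1; indeg[4]->2 | ready=[1] | order so far=[2]
  pop 1: indeg[0]->2; indeg[3]->0; indeg[4]->1 | ready=[3] | order so far=[2, 1]
  pop 3: indeg[0]->1; indeg[4]->0 | ready=[4] | order so far=[2, 1, 3]
  pop 4: indeg[0]->0 | ready=[0] | order so far=[2, 1, 3, 4]
  pop 0: no out-edges | ready=[] | order so far=[2, 1, 3, 4, 0]
  Result: [2, 1, 3, 4, 0]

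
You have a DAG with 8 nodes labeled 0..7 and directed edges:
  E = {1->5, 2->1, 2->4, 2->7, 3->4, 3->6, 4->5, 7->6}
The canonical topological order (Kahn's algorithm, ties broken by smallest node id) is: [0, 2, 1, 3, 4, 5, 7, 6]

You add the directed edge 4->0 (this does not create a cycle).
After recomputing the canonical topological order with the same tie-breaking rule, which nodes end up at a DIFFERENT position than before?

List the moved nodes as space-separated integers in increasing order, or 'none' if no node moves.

Answer: 0 1 2 3 4

Derivation:
Old toposort: [0, 2, 1, 3, 4, 5, 7, 6]
Added edge 4->0
Recompute Kahn (smallest-id tiebreak):
  initial in-degrees: [1, 1, 0, 0, 2, 2, 2, 1]
  ready (indeg=0): [2, 3]
  pop 2: indeg[1]->0; indeg[4]->1; indeg[7]->0 | ready=[1, 3, 7] | order so far=[2]
  pop 1: indeg[5]->1 | ready=[3, 7] | order so far=[2, 1]
  pop 3: indeg[4]->0; indeg[6]->1 | ready=[4, 7] | order so far=[2, 1, 3]
  pop 4: indeg[0]->0; indeg[5]->0 | ready=[0, 5, 7] | order so far=[2, 1, 3, 4]
  pop 0: no out-edges | ready=[5, 7] | order so far=[2, 1, 3, 4, 0]
  pop 5: no out-edges | ready=[7] | order so far=[2, 1, 3, 4, 0, 5]
  pop 7: indeg[6]->0 | ready=[6] | order so far=[2, 1, 3, 4, 0, 5, 7]
  pop 6: no out-edges | ready=[] | order so far=[2, 1, 3, 4, 0, 5, 7, 6]
New canonical toposort: [2, 1, 3, 4, 0, 5, 7, 6]
Compare positions:
  Node 0: index 0 -> 4 (moved)
  Node 1: index 2 -> 1 (moved)
  Node 2: index 1 -> 0 (moved)
  Node 3: index 3 -> 2 (moved)
  Node 4: index 4 -> 3 (moved)
  Node 5: index 5 -> 5 (same)
  Node 6: index 7 -> 7 (same)
  Node 7: index 6 -> 6 (same)
Nodes that changed position: 0 1 2 3 4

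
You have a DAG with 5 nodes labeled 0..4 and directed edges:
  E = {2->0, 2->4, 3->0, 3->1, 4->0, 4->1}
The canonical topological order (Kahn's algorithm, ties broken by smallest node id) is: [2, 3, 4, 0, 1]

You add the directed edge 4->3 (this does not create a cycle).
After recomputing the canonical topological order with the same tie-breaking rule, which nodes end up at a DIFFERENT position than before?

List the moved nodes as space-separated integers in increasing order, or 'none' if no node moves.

Old toposort: [2, 3, 4, 0, 1]
Added edge 4->3
Recompute Kahn (smallest-id tiebreak):
  initial in-degrees: [3, 2, 0, 1, 1]
  ready (indeg=0): [2]
  pop 2: indeg[0]->2; indeg[4]->0 | ready=[4] | order so far=[2]
  pop 4: indeg[0]->1; indeg[1]->1; indeg[3]->0 | ready=[3] | order so far=[2, 4]
  pop 3: indeg[0]->0; indeg[1]->0 | ready=[0, 1] | order so far=[2, 4, 3]
  pop 0: no out-edges | ready=[1] | order so far=[2, 4, 3, 0]
  pop 1: no out-edges | ready=[] | order so far=[2, 4, 3, 0, 1]
New canonical toposort: [2, 4, 3, 0, 1]
Compare positions:
  Node 0: index 3 -> 3 (same)
  Node 1: index 4 -> 4 (same)
  Node 2: index 0 -> 0 (same)
  Node 3: index 1 -> 2 (moved)
  Node 4: index 2 -> 1 (moved)
Nodes that changed position: 3 4

Answer: 3 4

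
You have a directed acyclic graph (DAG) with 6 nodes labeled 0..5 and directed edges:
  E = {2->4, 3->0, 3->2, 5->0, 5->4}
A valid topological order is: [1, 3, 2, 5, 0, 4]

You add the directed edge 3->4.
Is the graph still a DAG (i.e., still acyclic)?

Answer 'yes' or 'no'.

Given toposort: [1, 3, 2, 5, 0, 4]
Position of 3: index 1; position of 4: index 5
New edge 3->4: forward
Forward edge: respects the existing order. Still a DAG, same toposort still valid.
Still a DAG? yes

Answer: yes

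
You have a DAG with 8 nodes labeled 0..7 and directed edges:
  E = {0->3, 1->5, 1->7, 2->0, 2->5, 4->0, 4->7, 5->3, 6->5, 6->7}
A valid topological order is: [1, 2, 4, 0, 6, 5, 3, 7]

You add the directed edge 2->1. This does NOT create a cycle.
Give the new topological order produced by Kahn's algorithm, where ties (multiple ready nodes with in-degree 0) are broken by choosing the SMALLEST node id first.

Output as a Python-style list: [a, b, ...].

Answer: [2, 1, 4, 0, 6, 5, 3, 7]

Derivation:
Old toposort: [1, 2, 4, 0, 6, 5, 3, 7]
Added edge: 2->1
Position of 2 (1) > position of 1 (0). Must reorder: 2 must now come before 1.
Run Kahn's algorithm (break ties by smallest node id):
  initial in-degrees: [2, 1, 0, 2, 0, 3, 0, 3]
  ready (indeg=0): [2, 4, 6]
  pop 2: indeg[0]->1; indeg[1]->0; indeg[5]->2 | ready=[1, 4, 6] | order so far=[2]
  pop 1: indeg[5]->1; indeg[7]->2 | ready=[4, 6] | order so far=[2, 1]
  pop 4: indeg[0]->0; indeg[7]->1 | ready=[0, 6] | order so far=[2, 1, 4]
  pop 0: indeg[3]->1 | ready=[6] | order so far=[2, 1, 4, 0]
  pop 6: indeg[5]->0; indeg[7]->0 | ready=[5, 7] | order so far=[2, 1, 4, 0, 6]
  pop 5: indeg[3]->0 | ready=[3, 7] | order so far=[2, 1, 4, 0, 6, 5]
  pop 3: no out-edges | ready=[7] | order so far=[2, 1, 4, 0, 6, 5, 3]
  pop 7: no out-edges | ready=[] | order so far=[2, 1, 4, 0, 6, 5, 3, 7]
  Result: [2, 1, 4, 0, 6, 5, 3, 7]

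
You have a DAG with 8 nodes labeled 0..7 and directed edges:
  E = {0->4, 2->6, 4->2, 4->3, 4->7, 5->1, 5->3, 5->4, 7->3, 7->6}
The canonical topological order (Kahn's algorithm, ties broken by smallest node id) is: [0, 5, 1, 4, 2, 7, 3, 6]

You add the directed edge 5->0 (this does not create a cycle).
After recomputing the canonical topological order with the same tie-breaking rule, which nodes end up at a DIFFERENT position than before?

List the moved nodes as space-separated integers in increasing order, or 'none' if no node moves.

Old toposort: [0, 5, 1, 4, 2, 7, 3, 6]
Added edge 5->0
Recompute Kahn (smallest-id tiebreak):
  initial in-degrees: [1, 1, 1, 3, 2, 0, 2, 1]
  ready (indeg=0): [5]
  pop 5: indeg[0]->0; indeg[1]->0; indeg[3]->2; indeg[4]->1 | ready=[0, 1] | order so far=[5]
  pop 0: indeg[4]->0 | ready=[1, 4] | order so far=[5, 0]
  pop 1: no out-edges | ready=[4] | order so far=[5, 0, 1]
  pop 4: indeg[2]->0; indeg[3]->1; indeg[7]->0 | ready=[2, 7] | order so far=[5, 0, 1, 4]
  pop 2: indeg[6]->1 | ready=[7] | order so far=[5, 0, 1, 4, 2]
  pop 7: indeg[3]->0; indeg[6]->0 | ready=[3, 6] | order so far=[5, 0, 1, 4, 2, 7]
  pop 3: no out-edges | ready=[6] | order so far=[5, 0, 1, 4, 2, 7, 3]
  pop 6: no out-edges | ready=[] | order so far=[5, 0, 1, 4, 2, 7, 3, 6]
New canonical toposort: [5, 0, 1, 4, 2, 7, 3, 6]
Compare positions:
  Node 0: index 0 -> 1 (moved)
  Node 1: index 2 -> 2 (same)
  Node 2: index 4 -> 4 (same)
  Node 3: index 6 -> 6 (same)
  Node 4: index 3 -> 3 (same)
  Node 5: index 1 -> 0 (moved)
  Node 6: index 7 -> 7 (same)
  Node 7: index 5 -> 5 (same)
Nodes that changed position: 0 5

Answer: 0 5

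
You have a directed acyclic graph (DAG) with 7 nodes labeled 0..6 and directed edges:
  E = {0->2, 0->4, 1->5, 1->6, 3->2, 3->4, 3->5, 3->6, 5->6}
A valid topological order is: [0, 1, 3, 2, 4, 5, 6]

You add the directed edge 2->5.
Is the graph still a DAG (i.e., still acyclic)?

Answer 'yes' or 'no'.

Given toposort: [0, 1, 3, 2, 4, 5, 6]
Position of 2: index 3; position of 5: index 5
New edge 2->5: forward
Forward edge: respects the existing order. Still a DAG, same toposort still valid.
Still a DAG? yes

Answer: yes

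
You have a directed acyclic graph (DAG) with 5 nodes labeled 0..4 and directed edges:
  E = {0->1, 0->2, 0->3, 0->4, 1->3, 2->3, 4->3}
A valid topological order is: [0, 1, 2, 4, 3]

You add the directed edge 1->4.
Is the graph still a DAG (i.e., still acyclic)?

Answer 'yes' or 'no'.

Given toposort: [0, 1, 2, 4, 3]
Position of 1: index 1; position of 4: index 3
New edge 1->4: forward
Forward edge: respects the existing order. Still a DAG, same toposort still valid.
Still a DAG? yes

Answer: yes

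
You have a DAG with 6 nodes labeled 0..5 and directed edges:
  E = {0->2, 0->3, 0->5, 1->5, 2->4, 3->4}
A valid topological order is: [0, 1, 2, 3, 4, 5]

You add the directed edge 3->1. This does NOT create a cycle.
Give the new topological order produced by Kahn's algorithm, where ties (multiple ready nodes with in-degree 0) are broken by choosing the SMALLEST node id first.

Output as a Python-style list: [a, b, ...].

Answer: [0, 2, 3, 1, 4, 5]

Derivation:
Old toposort: [0, 1, 2, 3, 4, 5]
Added edge: 3->1
Position of 3 (3) > position of 1 (1). Must reorder: 3 must now come before 1.
Run Kahn's algorithm (break ties by smallest node id):
  initial in-degrees: [0, 1, 1, 1, 2, 2]
  ready (indeg=0): [0]
  pop 0: indeg[2]->0; indeg[3]->0; indeg[5]->1 | ready=[2, 3] | order so far=[0]
  pop 2: indeg[4]->1 | ready=[3] | order so far=[0, 2]
  pop 3: indeg[1]->0; indeg[4]->0 | ready=[1, 4] | order so far=[0, 2, 3]
  pop 1: indeg[5]->0 | ready=[4, 5] | order so far=[0, 2, 3, 1]
  pop 4: no out-edges | ready=[5] | order so far=[0, 2, 3, 1, 4]
  pop 5: no out-edges | ready=[] | order so far=[0, 2, 3, 1, 4, 5]
  Result: [0, 2, 3, 1, 4, 5]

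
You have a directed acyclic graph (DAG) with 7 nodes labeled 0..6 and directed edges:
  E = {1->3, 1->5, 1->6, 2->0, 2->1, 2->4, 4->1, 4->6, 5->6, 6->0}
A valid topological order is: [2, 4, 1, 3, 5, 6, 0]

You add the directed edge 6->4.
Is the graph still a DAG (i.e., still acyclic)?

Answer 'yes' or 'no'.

Answer: no

Derivation:
Given toposort: [2, 4, 1, 3, 5, 6, 0]
Position of 6: index 5; position of 4: index 1
New edge 6->4: backward (u after v in old order)
Backward edge: old toposort is now invalid. Check if this creates a cycle.
Does 4 already reach 6? Reachable from 4: [0, 1, 3, 4, 5, 6]. YES -> cycle!
Still a DAG? no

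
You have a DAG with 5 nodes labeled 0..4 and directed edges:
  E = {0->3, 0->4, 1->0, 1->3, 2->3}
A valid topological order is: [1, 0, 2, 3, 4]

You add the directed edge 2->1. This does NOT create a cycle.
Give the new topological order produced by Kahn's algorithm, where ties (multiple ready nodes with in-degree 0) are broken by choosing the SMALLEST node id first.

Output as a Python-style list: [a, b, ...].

Answer: [2, 1, 0, 3, 4]

Derivation:
Old toposort: [1, 0, 2, 3, 4]
Added edge: 2->1
Position of 2 (2) > position of 1 (0). Must reorder: 2 must now come before 1.
Run Kahn's algorithm (break ties by smallest node id):
  initial in-degrees: [1, 1, 0, 3, 1]
  ready (indeg=0): [2]
  pop 2: indeg[1]->0; indeg[3]->2 | ready=[1] | order so far=[2]
  pop 1: indeg[0]->0; indeg[3]->1 | ready=[0] | order so far=[2, 1]
  pop 0: indeg[3]->0; indeg[4]->0 | ready=[3, 4] | order so far=[2, 1, 0]
  pop 3: no out-edges | ready=[4] | order so far=[2, 1, 0, 3]
  pop 4: no out-edges | ready=[] | order so far=[2, 1, 0, 3, 4]
  Result: [2, 1, 0, 3, 4]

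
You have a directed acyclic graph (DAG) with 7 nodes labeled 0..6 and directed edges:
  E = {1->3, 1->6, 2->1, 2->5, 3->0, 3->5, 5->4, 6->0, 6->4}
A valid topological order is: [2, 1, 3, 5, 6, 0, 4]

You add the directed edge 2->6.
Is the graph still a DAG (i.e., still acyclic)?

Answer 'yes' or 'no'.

Answer: yes

Derivation:
Given toposort: [2, 1, 3, 5, 6, 0, 4]
Position of 2: index 0; position of 6: index 4
New edge 2->6: forward
Forward edge: respects the existing order. Still a DAG, same toposort still valid.
Still a DAG? yes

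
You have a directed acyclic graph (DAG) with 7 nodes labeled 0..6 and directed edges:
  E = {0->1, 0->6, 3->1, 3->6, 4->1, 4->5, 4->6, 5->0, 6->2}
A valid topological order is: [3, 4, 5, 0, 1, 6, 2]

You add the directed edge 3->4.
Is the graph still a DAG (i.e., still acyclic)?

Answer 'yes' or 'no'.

Answer: yes

Derivation:
Given toposort: [3, 4, 5, 0, 1, 6, 2]
Position of 3: index 0; position of 4: index 1
New edge 3->4: forward
Forward edge: respects the existing order. Still a DAG, same toposort still valid.
Still a DAG? yes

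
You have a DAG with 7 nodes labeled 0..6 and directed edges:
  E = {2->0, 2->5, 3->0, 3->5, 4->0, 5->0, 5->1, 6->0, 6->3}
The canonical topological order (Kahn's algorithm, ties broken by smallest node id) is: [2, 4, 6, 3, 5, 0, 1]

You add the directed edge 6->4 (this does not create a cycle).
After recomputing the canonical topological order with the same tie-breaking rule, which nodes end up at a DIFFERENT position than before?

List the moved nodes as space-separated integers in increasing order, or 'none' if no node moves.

Answer: 3 4 6

Derivation:
Old toposort: [2, 4, 6, 3, 5, 0, 1]
Added edge 6->4
Recompute Kahn (smallest-id tiebreak):
  initial in-degrees: [5, 1, 0, 1, 1, 2, 0]
  ready (indeg=0): [2, 6]
  pop 2: indeg[0]->4; indeg[5]->1 | ready=[6] | order so far=[2]
  pop 6: indeg[0]->3; indeg[3]->0; indeg[4]->0 | ready=[3, 4] | order so far=[2, 6]
  pop 3: indeg[0]->2; indeg[5]->0 | ready=[4, 5] | order so far=[2, 6, 3]
  pop 4: indeg[0]->1 | ready=[5] | order so far=[2, 6, 3, 4]
  pop 5: indeg[0]->0; indeg[1]->0 | ready=[0, 1] | order so far=[2, 6, 3, 4, 5]
  pop 0: no out-edges | ready=[1] | order so far=[2, 6, 3, 4, 5, 0]
  pop 1: no out-edges | ready=[] | order so far=[2, 6, 3, 4, 5, 0, 1]
New canonical toposort: [2, 6, 3, 4, 5, 0, 1]
Compare positions:
  Node 0: index 5 -> 5 (same)
  Node 1: index 6 -> 6 (same)
  Node 2: index 0 -> 0 (same)
  Node 3: index 3 -> 2 (moved)
  Node 4: index 1 -> 3 (moved)
  Node 5: index 4 -> 4 (same)
  Node 6: index 2 -> 1 (moved)
Nodes that changed position: 3 4 6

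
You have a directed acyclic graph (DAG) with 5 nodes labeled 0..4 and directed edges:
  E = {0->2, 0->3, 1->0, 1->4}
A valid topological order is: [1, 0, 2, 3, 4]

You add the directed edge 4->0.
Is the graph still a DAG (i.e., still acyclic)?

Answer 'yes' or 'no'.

Answer: yes

Derivation:
Given toposort: [1, 0, 2, 3, 4]
Position of 4: index 4; position of 0: index 1
New edge 4->0: backward (u after v in old order)
Backward edge: old toposort is now invalid. Check if this creates a cycle.
Does 0 already reach 4? Reachable from 0: [0, 2, 3]. NO -> still a DAG (reorder needed).
Still a DAG? yes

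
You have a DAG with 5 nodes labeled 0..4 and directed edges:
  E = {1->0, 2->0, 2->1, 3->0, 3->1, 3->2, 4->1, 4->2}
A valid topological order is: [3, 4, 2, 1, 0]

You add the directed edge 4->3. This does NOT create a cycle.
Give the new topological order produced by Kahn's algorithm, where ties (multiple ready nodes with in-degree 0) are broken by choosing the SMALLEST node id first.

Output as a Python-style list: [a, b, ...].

Answer: [4, 3, 2, 1, 0]

Derivation:
Old toposort: [3, 4, 2, 1, 0]
Added edge: 4->3
Position of 4 (1) > position of 3 (0). Must reorder: 4 must now come before 3.
Run Kahn's algorithm (break ties by smallest node id):
  initial in-degrees: [3, 3, 2, 1, 0]
  ready (indeg=0): [4]
  pop 4: indeg[1]->2; indeg[2]->1; indeg[3]->0 | ready=[3] | order so far=[4]
  pop 3: indeg[0]->2; indeg[1]->1; indeg[2]->0 | ready=[2] | order so far=[4, 3]
  pop 2: indeg[0]->1; indeg[1]->0 | ready=[1] | order so far=[4, 3, 2]
  pop 1: indeg[0]->0 | ready=[0] | order so far=[4, 3, 2, 1]
  pop 0: no out-edges | ready=[] | order so far=[4, 3, 2, 1, 0]
  Result: [4, 3, 2, 1, 0]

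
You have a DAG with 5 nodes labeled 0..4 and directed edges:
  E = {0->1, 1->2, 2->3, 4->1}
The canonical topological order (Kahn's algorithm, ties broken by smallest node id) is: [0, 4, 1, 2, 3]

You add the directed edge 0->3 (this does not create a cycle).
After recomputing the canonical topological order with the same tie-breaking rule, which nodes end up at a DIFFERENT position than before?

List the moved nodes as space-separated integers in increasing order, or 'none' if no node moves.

Answer: none

Derivation:
Old toposort: [0, 4, 1, 2, 3]
Added edge 0->3
Recompute Kahn (smallest-id tiebreak):
  initial in-degrees: [0, 2, 1, 2, 0]
  ready (indeg=0): [0, 4]
  pop 0: indeg[1]->1; indeg[3]->1 | ready=[4] | order so far=[0]
  pop 4: indeg[1]->0 | ready=[1] | order so far=[0, 4]
  pop 1: indeg[2]->0 | ready=[2] | order so far=[0, 4, 1]
  pop 2: indeg[3]->0 | ready=[3] | order so far=[0, 4, 1, 2]
  pop 3: no out-edges | ready=[] | order so far=[0, 4, 1, 2, 3]
New canonical toposort: [0, 4, 1, 2, 3]
Compare positions:
  Node 0: index 0 -> 0 (same)
  Node 1: index 2 -> 2 (same)
  Node 2: index 3 -> 3 (same)
  Node 3: index 4 -> 4 (same)
  Node 4: index 1 -> 1 (same)
Nodes that changed position: none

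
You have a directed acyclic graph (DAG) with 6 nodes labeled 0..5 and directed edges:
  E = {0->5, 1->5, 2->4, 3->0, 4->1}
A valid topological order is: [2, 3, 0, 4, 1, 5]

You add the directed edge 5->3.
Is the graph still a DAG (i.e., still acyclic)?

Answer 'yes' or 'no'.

Answer: no

Derivation:
Given toposort: [2, 3, 0, 4, 1, 5]
Position of 5: index 5; position of 3: index 1
New edge 5->3: backward (u after v in old order)
Backward edge: old toposort is now invalid. Check if this creates a cycle.
Does 3 already reach 5? Reachable from 3: [0, 3, 5]. YES -> cycle!
Still a DAG? no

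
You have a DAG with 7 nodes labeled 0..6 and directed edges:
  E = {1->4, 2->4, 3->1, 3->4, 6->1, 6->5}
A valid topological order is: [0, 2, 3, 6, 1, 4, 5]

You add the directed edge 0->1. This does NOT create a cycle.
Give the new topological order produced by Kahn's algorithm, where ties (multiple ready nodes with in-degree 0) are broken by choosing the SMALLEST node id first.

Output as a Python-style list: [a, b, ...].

Old toposort: [0, 2, 3, 6, 1, 4, 5]
Added edge: 0->1
Position of 0 (0) < position of 1 (4). Old order still valid.
Run Kahn's algorithm (break ties by smallest node id):
  initial in-degrees: [0, 3, 0, 0, 3, 1, 0]
  ready (indeg=0): [0, 2, 3, 6]
  pop 0: indeg[1]->2 | ready=[2, 3, 6] | order so far=[0]
  pop 2: indeg[4]->2 | ready=[3, 6] | order so far=[0, 2]
  pop 3: indeg[1]->1; indeg[4]->1 | ready=[6] | order so far=[0, 2, 3]
  pop 6: indeg[1]->0; indeg[5]->0 | ready=[1, 5] | order so far=[0, 2, 3, 6]
  pop 1: indeg[4]->0 | ready=[4, 5] | order so far=[0, 2, 3, 6, 1]
  pop 4: no out-edges | ready=[5] | order so far=[0, 2, 3, 6, 1, 4]
  pop 5: no out-edges | ready=[] | order so far=[0, 2, 3, 6, 1, 4, 5]
  Result: [0, 2, 3, 6, 1, 4, 5]

Answer: [0, 2, 3, 6, 1, 4, 5]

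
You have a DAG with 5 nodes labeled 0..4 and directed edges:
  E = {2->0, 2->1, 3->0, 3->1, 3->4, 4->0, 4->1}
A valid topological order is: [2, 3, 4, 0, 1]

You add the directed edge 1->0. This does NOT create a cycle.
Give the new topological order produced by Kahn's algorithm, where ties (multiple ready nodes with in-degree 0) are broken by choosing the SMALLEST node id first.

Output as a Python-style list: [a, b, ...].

Answer: [2, 3, 4, 1, 0]

Derivation:
Old toposort: [2, 3, 4, 0, 1]
Added edge: 1->0
Position of 1 (4) > position of 0 (3). Must reorder: 1 must now come before 0.
Run Kahn's algorithm (break ties by smallest node id):
  initial in-degrees: [4, 3, 0, 0, 1]
  ready (indeg=0): [2, 3]
  pop 2: indeg[0]->3; indeg[1]->2 | ready=[3] | order so far=[2]
  pop 3: indeg[0]->2; indeg[1]->1; indeg[4]->0 | ready=[4] | order so far=[2, 3]
  pop 4: indeg[0]->1; indeg[1]->0 | ready=[1] | order so far=[2, 3, 4]
  pop 1: indeg[0]->0 | ready=[0] | order so far=[2, 3, 4, 1]
  pop 0: no out-edges | ready=[] | order so far=[2, 3, 4, 1, 0]
  Result: [2, 3, 4, 1, 0]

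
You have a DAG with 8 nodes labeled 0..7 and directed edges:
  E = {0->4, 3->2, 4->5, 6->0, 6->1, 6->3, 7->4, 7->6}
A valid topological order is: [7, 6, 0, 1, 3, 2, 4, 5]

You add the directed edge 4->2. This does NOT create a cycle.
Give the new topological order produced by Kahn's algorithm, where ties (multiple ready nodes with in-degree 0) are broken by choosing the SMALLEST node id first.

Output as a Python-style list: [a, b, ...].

Answer: [7, 6, 0, 1, 3, 4, 2, 5]

Derivation:
Old toposort: [7, 6, 0, 1, 3, 2, 4, 5]
Added edge: 4->2
Position of 4 (6) > position of 2 (5). Must reorder: 4 must now come before 2.
Run Kahn's algorithm (break ties by smallest node id):
  initial in-degrees: [1, 1, 2, 1, 2, 1, 1, 0]
  ready (indeg=0): [7]
  pop 7: indeg[4]->1; indeg[6]->0 | ready=[6] | order so far=[7]
  pop 6: indeg[0]->0; indeg[1]->0; indeg[3]->0 | ready=[0, 1, 3] | order so far=[7, 6]
  pop 0: indeg[4]->0 | ready=[1, 3, 4] | order so far=[7, 6, 0]
  pop 1: no out-edges | ready=[3, 4] | order so far=[7, 6, 0, 1]
  pop 3: indeg[2]->1 | ready=[4] | order so far=[7, 6, 0, 1, 3]
  pop 4: indeg[2]->0; indeg[5]->0 | ready=[2, 5] | order so far=[7, 6, 0, 1, 3, 4]
  pop 2: no out-edges | ready=[5] | order so far=[7, 6, 0, 1, 3, 4, 2]
  pop 5: no out-edges | ready=[] | order so far=[7, 6, 0, 1, 3, 4, 2, 5]
  Result: [7, 6, 0, 1, 3, 4, 2, 5]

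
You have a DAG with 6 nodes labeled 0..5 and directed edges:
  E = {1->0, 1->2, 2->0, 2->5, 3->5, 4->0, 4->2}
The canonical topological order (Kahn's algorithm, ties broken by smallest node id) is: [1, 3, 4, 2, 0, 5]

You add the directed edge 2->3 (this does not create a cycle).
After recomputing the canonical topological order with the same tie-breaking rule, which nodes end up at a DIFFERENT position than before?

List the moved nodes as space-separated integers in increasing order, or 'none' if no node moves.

Old toposort: [1, 3, 4, 2, 0, 5]
Added edge 2->3
Recompute Kahn (smallest-id tiebreak):
  initial in-degrees: [3, 0, 2, 1, 0, 2]
  ready (indeg=0): [1, 4]
  pop 1: indeg[0]->2; indeg[2]->1 | ready=[4] | order so far=[1]
  pop 4: indeg[0]->1; indeg[2]->0 | ready=[2] | order so far=[1, 4]
  pop 2: indeg[0]->0; indeg[3]->0; indeg[5]->1 | ready=[0, 3] | order so far=[1, 4, 2]
  pop 0: no out-edges | ready=[3] | order so far=[1, 4, 2, 0]
  pop 3: indeg[5]->0 | ready=[5] | order so far=[1, 4, 2, 0, 3]
  pop 5: no out-edges | ready=[] | order so far=[1, 4, 2, 0, 3, 5]
New canonical toposort: [1, 4, 2, 0, 3, 5]
Compare positions:
  Node 0: index 4 -> 3 (moved)
  Node 1: index 0 -> 0 (same)
  Node 2: index 3 -> 2 (moved)
  Node 3: index 1 -> 4 (moved)
  Node 4: index 2 -> 1 (moved)
  Node 5: index 5 -> 5 (same)
Nodes that changed position: 0 2 3 4

Answer: 0 2 3 4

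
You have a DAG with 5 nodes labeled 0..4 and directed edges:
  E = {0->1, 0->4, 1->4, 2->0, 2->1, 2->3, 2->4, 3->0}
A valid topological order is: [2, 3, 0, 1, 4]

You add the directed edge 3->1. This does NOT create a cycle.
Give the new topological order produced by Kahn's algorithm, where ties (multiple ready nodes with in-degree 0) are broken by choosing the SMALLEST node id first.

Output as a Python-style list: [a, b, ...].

Old toposort: [2, 3, 0, 1, 4]
Added edge: 3->1
Position of 3 (1) < position of 1 (3). Old order still valid.
Run Kahn's algorithm (break ties by smallest node id):
  initial in-degrees: [2, 3, 0, 1, 3]
  ready (indeg=0): [2]
  pop 2: indeg[0]->1; indeg[1]->2; indeg[3]->0; indeg[4]->2 | ready=[3] | order so far=[2]
  pop 3: indeg[0]->0; indeg[1]->1 | ready=[0] | order so far=[2, 3]
  pop 0: indeg[1]->0; indeg[4]->1 | ready=[1] | order so far=[2, 3, 0]
  pop 1: indeg[4]->0 | ready=[4] | order so far=[2, 3, 0, 1]
  pop 4: no out-edges | ready=[] | order so far=[2, 3, 0, 1, 4]
  Result: [2, 3, 0, 1, 4]

Answer: [2, 3, 0, 1, 4]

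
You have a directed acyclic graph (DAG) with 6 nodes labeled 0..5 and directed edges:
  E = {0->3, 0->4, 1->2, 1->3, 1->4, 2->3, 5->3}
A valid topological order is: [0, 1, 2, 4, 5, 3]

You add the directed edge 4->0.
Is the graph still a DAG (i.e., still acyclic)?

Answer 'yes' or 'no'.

Answer: no

Derivation:
Given toposort: [0, 1, 2, 4, 5, 3]
Position of 4: index 3; position of 0: index 0
New edge 4->0: backward (u after v in old order)
Backward edge: old toposort is now invalid. Check if this creates a cycle.
Does 0 already reach 4? Reachable from 0: [0, 3, 4]. YES -> cycle!
Still a DAG? no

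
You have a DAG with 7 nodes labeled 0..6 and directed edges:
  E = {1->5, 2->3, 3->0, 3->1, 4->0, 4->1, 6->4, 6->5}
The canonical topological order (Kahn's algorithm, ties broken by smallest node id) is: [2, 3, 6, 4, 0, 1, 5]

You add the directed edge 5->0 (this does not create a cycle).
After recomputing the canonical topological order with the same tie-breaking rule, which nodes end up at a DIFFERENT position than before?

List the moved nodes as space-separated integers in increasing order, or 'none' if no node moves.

Old toposort: [2, 3, 6, 4, 0, 1, 5]
Added edge 5->0
Recompute Kahn (smallest-id tiebreak):
  initial in-degrees: [3, 2, 0, 1, 1, 2, 0]
  ready (indeg=0): [2, 6]
  pop 2: indeg[3]->0 | ready=[3, 6] | order so far=[2]
  pop 3: indeg[0]->2; indeg[1]->1 | ready=[6] | order so far=[2, 3]
  pop 6: indeg[4]->0; indeg[5]->1 | ready=[4] | order so far=[2, 3, 6]
  pop 4: indeg[0]->1; indeg[1]->0 | ready=[1] | order so far=[2, 3, 6, 4]
  pop 1: indeg[5]->0 | ready=[5] | order so far=[2, 3, 6, 4, 1]
  pop 5: indeg[0]->0 | ready=[0] | order so far=[2, 3, 6, 4, 1, 5]
  pop 0: no out-edges | ready=[] | order so far=[2, 3, 6, 4, 1, 5, 0]
New canonical toposort: [2, 3, 6, 4, 1, 5, 0]
Compare positions:
  Node 0: index 4 -> 6 (moved)
  Node 1: index 5 -> 4 (moved)
  Node 2: index 0 -> 0 (same)
  Node 3: index 1 -> 1 (same)
  Node 4: index 3 -> 3 (same)
  Node 5: index 6 -> 5 (moved)
  Node 6: index 2 -> 2 (same)
Nodes that changed position: 0 1 5

Answer: 0 1 5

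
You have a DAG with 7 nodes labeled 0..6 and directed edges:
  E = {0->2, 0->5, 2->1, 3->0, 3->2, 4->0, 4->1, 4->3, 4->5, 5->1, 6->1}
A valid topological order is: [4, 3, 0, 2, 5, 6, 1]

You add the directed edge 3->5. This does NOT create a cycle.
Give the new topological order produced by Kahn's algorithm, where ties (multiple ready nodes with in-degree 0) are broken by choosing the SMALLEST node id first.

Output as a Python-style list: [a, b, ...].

Answer: [4, 3, 0, 2, 5, 6, 1]

Derivation:
Old toposort: [4, 3, 0, 2, 5, 6, 1]
Added edge: 3->5
Position of 3 (1) < position of 5 (4). Old order still valid.
Run Kahn's algorithm (break ties by smallest node id):
  initial in-degrees: [2, 4, 2, 1, 0, 3, 0]
  ready (indeg=0): [4, 6]
  pop 4: indeg[0]->1; indeg[1]->3; indeg[3]->0; indeg[5]->2 | ready=[3, 6] | order so far=[4]
  pop 3: indeg[0]->0; indeg[2]->1; indeg[5]->1 | ready=[0, 6] | order so far=[4, 3]
  pop 0: indeg[2]->0; indeg[5]->0 | ready=[2, 5, 6] | order so far=[4, 3, 0]
  pop 2: indeg[1]->2 | ready=[5, 6] | order so far=[4, 3, 0, 2]
  pop 5: indeg[1]->1 | ready=[6] | order so far=[4, 3, 0, 2, 5]
  pop 6: indeg[1]->0 | ready=[1] | order so far=[4, 3, 0, 2, 5, 6]
  pop 1: no out-edges | ready=[] | order so far=[4, 3, 0, 2, 5, 6, 1]
  Result: [4, 3, 0, 2, 5, 6, 1]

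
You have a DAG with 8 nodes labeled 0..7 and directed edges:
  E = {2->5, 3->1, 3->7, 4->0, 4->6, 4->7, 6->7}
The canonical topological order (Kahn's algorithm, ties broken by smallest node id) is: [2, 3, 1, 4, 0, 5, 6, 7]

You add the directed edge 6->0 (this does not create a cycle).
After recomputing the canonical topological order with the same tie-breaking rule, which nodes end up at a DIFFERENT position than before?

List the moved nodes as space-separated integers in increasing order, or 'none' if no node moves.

Answer: 0 5 6

Derivation:
Old toposort: [2, 3, 1, 4, 0, 5, 6, 7]
Added edge 6->0
Recompute Kahn (smallest-id tiebreak):
  initial in-degrees: [2, 1, 0, 0, 0, 1, 1, 3]
  ready (indeg=0): [2, 3, 4]
  pop 2: indeg[5]->0 | ready=[3, 4, 5] | order so far=[2]
  pop 3: indeg[1]->0; indeg[7]->2 | ready=[1, 4, 5] | order so far=[2, 3]
  pop 1: no out-edges | ready=[4, 5] | order so far=[2, 3, 1]
  pop 4: indeg[0]->1; indeg[6]->0; indeg[7]->1 | ready=[5, 6] | order so far=[2, 3, 1, 4]
  pop 5: no out-edges | ready=[6] | order so far=[2, 3, 1, 4, 5]
  pop 6: indeg[0]->0; indeg[7]->0 | ready=[0, 7] | order so far=[2, 3, 1, 4, 5, 6]
  pop 0: no out-edges | ready=[7] | order so far=[2, 3, 1, 4, 5, 6, 0]
  pop 7: no out-edges | ready=[] | order so far=[2, 3, 1, 4, 5, 6, 0, 7]
New canonical toposort: [2, 3, 1, 4, 5, 6, 0, 7]
Compare positions:
  Node 0: index 4 -> 6 (moved)
  Node 1: index 2 -> 2 (same)
  Node 2: index 0 -> 0 (same)
  Node 3: index 1 -> 1 (same)
  Node 4: index 3 -> 3 (same)
  Node 5: index 5 -> 4 (moved)
  Node 6: index 6 -> 5 (moved)
  Node 7: index 7 -> 7 (same)
Nodes that changed position: 0 5 6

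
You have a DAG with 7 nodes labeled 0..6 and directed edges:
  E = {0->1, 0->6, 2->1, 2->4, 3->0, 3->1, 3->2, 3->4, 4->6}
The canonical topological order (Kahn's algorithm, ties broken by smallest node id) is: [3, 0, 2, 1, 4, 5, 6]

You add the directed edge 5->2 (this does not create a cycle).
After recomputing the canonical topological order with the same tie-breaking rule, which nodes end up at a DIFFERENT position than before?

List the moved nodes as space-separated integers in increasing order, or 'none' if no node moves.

Answer: 1 2 4 5

Derivation:
Old toposort: [3, 0, 2, 1, 4, 5, 6]
Added edge 5->2
Recompute Kahn (smallest-id tiebreak):
  initial in-degrees: [1, 3, 2, 0, 2, 0, 2]
  ready (indeg=0): [3, 5]
  pop 3: indeg[0]->0; indeg[1]->2; indeg[2]->1; indeg[4]->1 | ready=[0, 5] | order so far=[3]
  pop 0: indeg[1]->1; indeg[6]->1 | ready=[5] | order so far=[3, 0]
  pop 5: indeg[2]->0 | ready=[2] | order so far=[3, 0, 5]
  pop 2: indeg[1]->0; indeg[4]->0 | ready=[1, 4] | order so far=[3, 0, 5, 2]
  pop 1: no out-edges | ready=[4] | order so far=[3, 0, 5, 2, 1]
  pop 4: indeg[6]->0 | ready=[6] | order so far=[3, 0, 5, 2, 1, 4]
  pop 6: no out-edges | ready=[] | order so far=[3, 0, 5, 2, 1, 4, 6]
New canonical toposort: [3, 0, 5, 2, 1, 4, 6]
Compare positions:
  Node 0: index 1 -> 1 (same)
  Node 1: index 3 -> 4 (moved)
  Node 2: index 2 -> 3 (moved)
  Node 3: index 0 -> 0 (same)
  Node 4: index 4 -> 5 (moved)
  Node 5: index 5 -> 2 (moved)
  Node 6: index 6 -> 6 (same)
Nodes that changed position: 1 2 4 5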